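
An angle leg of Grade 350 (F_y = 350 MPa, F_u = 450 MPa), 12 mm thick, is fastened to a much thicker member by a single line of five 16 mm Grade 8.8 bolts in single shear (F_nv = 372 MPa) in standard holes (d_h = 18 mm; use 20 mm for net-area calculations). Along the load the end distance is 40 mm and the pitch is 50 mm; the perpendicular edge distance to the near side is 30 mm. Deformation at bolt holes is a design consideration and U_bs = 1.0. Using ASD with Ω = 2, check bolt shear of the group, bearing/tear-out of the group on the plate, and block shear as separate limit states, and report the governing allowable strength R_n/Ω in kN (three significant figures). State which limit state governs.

187 kN (bolt shear governs)

Bolt shear: A_b = π·16²/4 = 201.1 mm²; R_n = 372 × 201.1 × 5 × 1 / 1000 = 374 kN → 374 / 2 = 187 kN.
Bearing: edge l_c = 31, r_n = 200.9 kN; interior l_c = 32, r_n = 207.4 kN; R_n = 200.9 + 4·207.4 = 1030 kN → 515 kN.
Block shear: A_gv = 2880, A_nv = 1800, A_nt = 240 mm²; R_n = min(0.6F_uA_nv, 0.6F_yA_gv) + U_bs·F_u·A_nt = 594 kN → 297 kN.
Bolt shear governs: 187 kN.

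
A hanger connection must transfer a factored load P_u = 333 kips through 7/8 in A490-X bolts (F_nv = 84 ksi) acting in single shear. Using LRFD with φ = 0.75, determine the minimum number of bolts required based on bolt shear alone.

9 bolts

A_b = π·0.875²/4 = 0.6013 in².
Per-bolt design strength φR_n = 0.75 × 84 × 0.6013 × 1 = 37.88 kips.
n ≥ 333 / 37.88 = 8.79 → use 9 bolts.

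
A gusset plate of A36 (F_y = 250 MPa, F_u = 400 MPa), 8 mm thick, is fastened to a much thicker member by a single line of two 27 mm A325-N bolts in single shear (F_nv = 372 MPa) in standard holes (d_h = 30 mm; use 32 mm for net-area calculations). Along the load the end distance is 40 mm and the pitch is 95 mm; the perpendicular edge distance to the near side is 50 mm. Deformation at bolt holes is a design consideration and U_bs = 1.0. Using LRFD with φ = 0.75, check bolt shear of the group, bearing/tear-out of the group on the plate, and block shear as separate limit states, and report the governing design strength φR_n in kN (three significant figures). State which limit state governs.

203 kN (block shear governs)

Bolt shear: A_b = π·27²/4 = 572.6 mm²; R_n = 372 × 572.6 × 2 × 1 / 1000 = 426 kN → 0.75 × 426 = 319 kN.
Bearing: edge l_c = 25, r_n = 96 kN; interior l_c = 65, r_n = 207.4 kN; R_n = 96 + 1·207.4 = 303.4 kN → 228 kN.
Block shear: A_gv = 1080, A_nv = 696, A_nt = 272 mm²; R_n = min(0.6F_uA_nv, 0.6F_yA_gv) + U_bs·F_u·A_nt = 270.8 kN → 203 kN.
Block shear governs: 203 kN.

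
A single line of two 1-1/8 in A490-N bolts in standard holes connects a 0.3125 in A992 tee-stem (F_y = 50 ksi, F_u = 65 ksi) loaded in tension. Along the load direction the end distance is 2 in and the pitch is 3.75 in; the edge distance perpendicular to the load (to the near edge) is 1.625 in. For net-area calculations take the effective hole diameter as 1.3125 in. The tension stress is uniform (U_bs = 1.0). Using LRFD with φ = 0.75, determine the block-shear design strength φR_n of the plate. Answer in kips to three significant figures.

Shear plane L_v = 2 + 1·3.75 = 5.75 in; A_gv = 5.75 × 0.3125 = 1.797 in².
A_nv = (5.75 − 1.5·1.3125) × 0.3125 = 1.182 in².
A_nt = (1.625 − 0.5·1.3125) × 0.3125 = 0.3027 in².
0.6 F_u A_nv = 46.08 kips; 0.6 F_y A_gv = 53.91 kips → shear rupture governs the shear term.
R_n = 46.08 + 1.0 × 65 × 0.3027 = 65.76 kips.
Design strength φR_n = 0.75 × 65.76 = 49.3 kips.

49.3 kips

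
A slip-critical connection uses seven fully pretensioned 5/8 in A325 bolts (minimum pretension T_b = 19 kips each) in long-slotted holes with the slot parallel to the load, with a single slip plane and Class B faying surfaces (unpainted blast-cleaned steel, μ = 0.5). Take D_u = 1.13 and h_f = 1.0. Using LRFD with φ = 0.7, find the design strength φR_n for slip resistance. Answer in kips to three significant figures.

R_n = μ · D_u · h_f · T_b · n_s · n_b = 0.5 × 1.13 × 1.0 × 19 × 1 × 7 = 75.14 kips.
Design strength φR_n = 0.7 × 75.14 = 52.6 kips.

52.6 kips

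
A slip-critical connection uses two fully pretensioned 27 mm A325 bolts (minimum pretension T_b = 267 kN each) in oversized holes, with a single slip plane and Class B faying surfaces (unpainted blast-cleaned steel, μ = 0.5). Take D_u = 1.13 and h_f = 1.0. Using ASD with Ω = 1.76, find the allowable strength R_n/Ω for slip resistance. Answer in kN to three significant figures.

R_n = μ · D_u · h_f · T_b · n_s · n_b = 0.5 × 1.13 × 1.0 × 267 × 1 × 2 = 301.7 kN.
Allowable strength R_n/Ω = 301.7 / 1.76 = 171 kN.

171 kN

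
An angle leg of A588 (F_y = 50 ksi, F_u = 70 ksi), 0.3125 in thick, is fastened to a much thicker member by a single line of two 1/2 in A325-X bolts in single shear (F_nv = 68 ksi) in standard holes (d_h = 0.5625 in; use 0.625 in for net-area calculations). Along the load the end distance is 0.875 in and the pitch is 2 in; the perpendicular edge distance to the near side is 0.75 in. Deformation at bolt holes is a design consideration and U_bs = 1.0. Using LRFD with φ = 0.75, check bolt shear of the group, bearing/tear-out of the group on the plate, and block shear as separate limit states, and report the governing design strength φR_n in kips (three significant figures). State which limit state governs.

20 kips (bolt shear governs)

Bolt shear: A_b = π·0.5²/4 = 0.1963 in²; R_n = 68 × 0.1963 × 2 × 1 = 26.7 kips → 0.75 × 26.7 = 20 kips.
Bearing: edge l_c = 0.5938, r_n = 15.59 kips; interior l_c = 1.438, r_n = 26.25 kips; R_n = 15.59 + 1·26.25 = 41.84 kips → 31.4 kips.
Block shear: A_gv = 0.8984, A_nv = 0.6055, A_nt = 0.1367 in²; R_n = min(0.6F_uA_nv, 0.6F_yA_gv) + U_bs·F_u·A_nt = 35 kips → 26.2 kips.
Bolt shear governs: 20 kips.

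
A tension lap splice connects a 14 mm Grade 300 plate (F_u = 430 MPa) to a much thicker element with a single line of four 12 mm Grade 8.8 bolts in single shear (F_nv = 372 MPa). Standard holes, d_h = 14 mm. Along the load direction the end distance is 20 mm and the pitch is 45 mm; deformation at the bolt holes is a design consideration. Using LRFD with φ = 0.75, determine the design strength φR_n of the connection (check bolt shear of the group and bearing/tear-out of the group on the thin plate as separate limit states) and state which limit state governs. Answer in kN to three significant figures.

Bolt shear: A_b = π·12²/4 = 113.1 mm²; R_n = 372 × 113.1 × 4 × 1 / 1000 = 168.3 kN → 0.75 × 168.3 = 126 kN.
Bearing (1.2 l_c t F_u ≤ 2.4 d t F_u): upper limit = 2.4·12·14·430 / 1000 = 173.4 kN.
  Edge l_c = 20 − 14/2 = 13 → r_n = 93.91 kN; interior l_c = 45 − 14 = 31 → r_n = 173.4 kN.
  R_n,bearing = 1·93.91 + 3·173.4 = 614 kN → 0.75 × 614 = 461 kN.
Bolt shear governs: 126 kN.

126 kN (bolt shear governs)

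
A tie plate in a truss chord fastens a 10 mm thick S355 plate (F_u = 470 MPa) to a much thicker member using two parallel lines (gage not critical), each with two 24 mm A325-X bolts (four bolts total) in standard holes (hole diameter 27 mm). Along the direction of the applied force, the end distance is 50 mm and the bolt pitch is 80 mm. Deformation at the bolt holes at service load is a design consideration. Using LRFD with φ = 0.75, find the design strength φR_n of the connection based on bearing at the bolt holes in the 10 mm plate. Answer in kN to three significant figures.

715 kN

Per bolt r_n = 1.2 l_c t F_u ≤ 2.4 d t F_u; upper limit = 2.4 × 24 × 10 × 470 / 1000 = 270.7 kN.
Edge bolt: l_c = 50 − 27/2 = 36.5 mm → 1.2 × 36.5 × 10 × 470 / 1000 = 205.9 → r_n = 205.9 kN.
Interior bolts: l_c = 80 − 27 = 53 mm → 1.2 × 53 × 10 × 470 / 1000 = 298.9 → r_n = 270.7 kN.
R_n = 2 × 205.9 + 2 × 270.7 = 953.2 kN.
Design strength φR_n = 0.75 × 953.2 = 715 kN.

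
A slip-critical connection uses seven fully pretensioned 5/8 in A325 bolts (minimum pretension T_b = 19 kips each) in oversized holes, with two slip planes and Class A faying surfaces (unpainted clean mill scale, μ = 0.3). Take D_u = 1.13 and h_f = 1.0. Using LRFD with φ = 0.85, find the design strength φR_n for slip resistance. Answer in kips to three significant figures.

76.6 kips

R_n = μ · D_u · h_f · T_b · n_s · n_b = 0.3 × 1.13 × 1.0 × 19 × 2 × 7 = 90.17 kips.
Design strength φR_n = 0.85 × 90.17 = 76.6 kips.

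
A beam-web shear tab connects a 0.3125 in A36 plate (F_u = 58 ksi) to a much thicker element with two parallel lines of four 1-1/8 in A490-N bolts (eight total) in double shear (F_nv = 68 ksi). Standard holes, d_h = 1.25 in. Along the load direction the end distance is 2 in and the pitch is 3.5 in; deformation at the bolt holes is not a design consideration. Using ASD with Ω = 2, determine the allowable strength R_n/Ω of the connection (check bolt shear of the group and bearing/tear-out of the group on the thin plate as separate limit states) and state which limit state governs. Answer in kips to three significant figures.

221 kips (bearing governs)

Bolt shear: A_b = π·1.125²/4 = 0.994 in²; R_n = 68 × 0.994 × 8 × 2 = 1081 kips → 1081 / 2 = 541 kips.
Bearing (1.5 l_c t F_u ≤ 3.0 d t F_u): upper limit = 3.0·1.125·0.3125·58 = 61.17 kips.
  Edge l_c = 2 − 1.25/2 = 1.375 → r_n = 37.38 kips; interior l_c = 3.5 − 1.25 = 2.25 → r_n = 61.17 kips.
  R_n,bearing = 2·37.38 + 6·61.17 = 441.8 kips → 441.8 / 2 = 221 kips.
Bearing governs: 221 kips.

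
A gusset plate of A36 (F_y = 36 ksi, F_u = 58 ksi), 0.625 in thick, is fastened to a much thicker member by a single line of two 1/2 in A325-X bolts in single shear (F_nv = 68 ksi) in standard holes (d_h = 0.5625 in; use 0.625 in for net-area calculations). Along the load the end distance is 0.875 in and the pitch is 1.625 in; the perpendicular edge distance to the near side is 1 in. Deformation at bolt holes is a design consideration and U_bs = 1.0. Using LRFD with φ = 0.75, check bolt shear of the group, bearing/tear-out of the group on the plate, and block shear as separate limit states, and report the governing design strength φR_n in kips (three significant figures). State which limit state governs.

20 kips (bolt shear governs)

Bolt shear: A_b = π·0.5²/4 = 0.1963 in²; R_n = 68 × 0.1963 × 2 × 1 = 26.7 kips → 0.75 × 26.7 = 20 kips.
Bearing: edge l_c = 0.5938, r_n = 25.83 kips; interior l_c = 1.062, r_n = 43.5 kips; R_n = 25.83 + 1·43.5 = 69.33 kips → 52 kips.
Block shear: A_gv = 1.562, A_nv = 0.9766, A_nt = 0.4297 in²; R_n = min(0.6F_uA_nv, 0.6F_yA_gv) + U_bs·F_u·A_nt = 58.67 kips → 44 kips.
Bolt shear governs: 20 kips.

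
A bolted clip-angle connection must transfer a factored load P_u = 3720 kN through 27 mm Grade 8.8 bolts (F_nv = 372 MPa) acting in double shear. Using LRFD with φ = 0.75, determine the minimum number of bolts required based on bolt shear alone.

12 bolts

A_b = π·27²/4 = 572.6 mm².
Per-bolt design strength φR_n = 0.75 × 372 × 572.6 × 2 / 1000 = 319.5 kN.
n ≥ 3720 / 319.5 = 11.64 → use 12 bolts.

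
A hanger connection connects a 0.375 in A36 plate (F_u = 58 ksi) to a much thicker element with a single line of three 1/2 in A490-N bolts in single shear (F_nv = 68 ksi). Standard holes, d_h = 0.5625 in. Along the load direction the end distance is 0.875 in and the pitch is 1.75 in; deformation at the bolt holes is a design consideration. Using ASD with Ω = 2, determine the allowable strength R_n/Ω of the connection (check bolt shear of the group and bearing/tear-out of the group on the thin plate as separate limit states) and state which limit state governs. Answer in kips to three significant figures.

20 kips (bolt shear governs)

Bolt shear: A_b = π·0.5²/4 = 0.1963 in²; R_n = 68 × 0.1963 × 3 × 1 = 40.06 kips → 40.06 / 2 = 20 kips.
Bearing (1.2 l_c t F_u ≤ 2.4 d t F_u): upper limit = 2.4·0.5·0.375·58 = 26.1 kips.
  Edge l_c = 0.875 − 0.5625/2 = 0.5938 → r_n = 15.5 kips; interior l_c = 1.75 − 0.5625 = 1.188 → r_n = 26.1 kips.
  R_n,bearing = 1·15.5 + 2·26.1 = 67.7 kips → 67.7 / 2 = 33.8 kips.
Bolt shear governs: 20 kips.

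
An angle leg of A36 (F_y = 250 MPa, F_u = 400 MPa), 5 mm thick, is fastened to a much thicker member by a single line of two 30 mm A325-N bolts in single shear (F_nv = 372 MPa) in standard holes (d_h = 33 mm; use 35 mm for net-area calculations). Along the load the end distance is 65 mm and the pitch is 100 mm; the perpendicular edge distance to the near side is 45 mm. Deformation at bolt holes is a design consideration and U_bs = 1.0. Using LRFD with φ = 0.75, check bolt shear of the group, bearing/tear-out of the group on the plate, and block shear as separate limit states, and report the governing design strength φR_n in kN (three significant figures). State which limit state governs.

134 kN (block shear governs)

Bolt shear: A_b = π·30²/4 = 706.9 mm²; R_n = 372 × 706.9 × 2 × 1 / 1000 = 525.9 kN → 0.75 × 525.9 = 394 kN.
Bearing: edge l_c = 48.5, r_n = 116.4 kN; interior l_c = 67, r_n = 144 kN; R_n = 116.4 + 1·144 = 260.4 kN → 195 kN.
Block shear: A_gv = 825, A_nv = 562.5, A_nt = 137.5 mm²; R_n = min(0.6F_uA_nv, 0.6F_yA_gv) + U_bs·F_u·A_nt = 178.8 kN → 134 kN.
Block shear governs: 134 kN.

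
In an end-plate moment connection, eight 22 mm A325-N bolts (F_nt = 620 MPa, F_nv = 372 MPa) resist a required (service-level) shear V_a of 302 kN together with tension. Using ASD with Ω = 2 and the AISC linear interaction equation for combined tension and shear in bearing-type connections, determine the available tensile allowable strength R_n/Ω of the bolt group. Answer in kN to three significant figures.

722 kN

A_b = π·22²/4 = 380.1 mm²; f_rv = 302 × 1000 / (8 × 380.1) = 99.31 MPa.
F'_nt = 1.3 F_nt − (Ω F_nt / F_nv) f_rv = 1.3·620 − (2·620/372)·99.31 = 475 MPa, capped at F_nt → F'_nt = 475 MPa.
R_n = F'_nt · A_b · n = 475 × 380.1 × 8 / 1000 = 1444 kN.
Allowable strength R_n/Ω = 1444 / 2 = 722 kN.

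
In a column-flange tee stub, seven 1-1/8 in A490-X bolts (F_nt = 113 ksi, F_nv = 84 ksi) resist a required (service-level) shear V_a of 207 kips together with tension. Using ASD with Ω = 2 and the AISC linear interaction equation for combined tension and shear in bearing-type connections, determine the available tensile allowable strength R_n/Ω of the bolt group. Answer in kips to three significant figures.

A_b = π·1.125²/4 = 0.994 in²; f_rv = 207 / (7 × 0.994) = 29.75 ksi.
F'_nt = 1.3 F_nt − (Ω F_nt / F_nv) f_rv = 1.3·113 − (2·113/84)·29.75 = 66.86 ksi, capped at F_nt → F'_nt = 66.86 ksi.
R_n = F'_nt · A_b · n = 66.86 × 0.994 × 7 = 465.2 kips.
Allowable strength R_n/Ω = 465.2 / 2 = 233 kips.

233 kips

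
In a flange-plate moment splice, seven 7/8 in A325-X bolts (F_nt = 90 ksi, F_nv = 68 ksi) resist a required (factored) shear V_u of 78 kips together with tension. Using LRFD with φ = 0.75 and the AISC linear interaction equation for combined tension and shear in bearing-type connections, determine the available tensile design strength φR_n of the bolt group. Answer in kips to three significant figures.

266 kips

A_b = π·0.875²/4 = 0.6013 in²; f_rv = 78 / (7 × 0.6013) = 18.53 ksi.
F'_nt = 1.3 F_nt − (F_nt / φF_nv) f_rv = 1.3·90 − (90/(0.75·68))·18.53 = 84.3 ksi, capped at F_nt → F'_nt = 84.3 ksi.
R_n = F'_nt · A_b · n = 84.3 × 0.6013 × 7 = 354.8 kips.
Design strength φR_n = 0.75 × 354.8 = 266 kips.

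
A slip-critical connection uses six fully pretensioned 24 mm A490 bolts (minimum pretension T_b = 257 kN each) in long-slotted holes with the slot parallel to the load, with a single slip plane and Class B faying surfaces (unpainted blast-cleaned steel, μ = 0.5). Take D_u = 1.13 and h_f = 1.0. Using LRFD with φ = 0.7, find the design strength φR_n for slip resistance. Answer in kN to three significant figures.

R_n = μ · D_u · h_f · T_b · n_s · n_b = 0.5 × 1.13 × 1.0 × 257 × 1 × 6 = 871.2 kN.
Design strength φR_n = 0.7 × 871.2 = 610 kN.

610 kN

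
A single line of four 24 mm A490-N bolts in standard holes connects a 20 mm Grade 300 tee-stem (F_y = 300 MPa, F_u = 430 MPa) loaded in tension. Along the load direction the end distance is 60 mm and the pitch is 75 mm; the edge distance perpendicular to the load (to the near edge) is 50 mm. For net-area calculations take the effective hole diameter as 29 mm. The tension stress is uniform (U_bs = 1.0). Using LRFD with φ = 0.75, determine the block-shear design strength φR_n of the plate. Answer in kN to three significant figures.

Shear plane L_v = 60 + 3·75 = 285 mm; A_gv = 285 × 20 = 5700 mm².
A_nv = (285 − 3.5·29) × 20 = 3670 mm².
A_nt = (50 − 0.5·29) × 20 = 710 mm².
0.6 F_u A_nv = 946.9 kN; 0.6 F_y A_gv = 1026 kN → shear rupture governs the shear term.
R_n = 946.9 + 1.0 × 430 × 710 / 1000 = 1252 kN.
Design strength φR_n = 0.75 × 1252 = 939 kN.

939 kN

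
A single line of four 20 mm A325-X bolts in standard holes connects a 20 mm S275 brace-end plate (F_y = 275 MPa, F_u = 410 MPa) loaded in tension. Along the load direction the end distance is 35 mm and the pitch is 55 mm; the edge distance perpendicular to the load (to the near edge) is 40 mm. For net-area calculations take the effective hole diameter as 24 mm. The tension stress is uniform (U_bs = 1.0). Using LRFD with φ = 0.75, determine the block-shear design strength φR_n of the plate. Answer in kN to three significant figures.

Shear plane L_v = 35 + 3·55 = 200 mm; A_gv = 200 × 20 = 4000 mm².
A_nv = (200 − 3.5·24) × 20 = 2320 mm².
A_nt = (40 − 0.5·24) × 20 = 560 mm².
0.6 F_u A_nv = 570.7 kN; 0.6 F_y A_gv = 660 kN → shear rupture governs the shear term.
R_n = 570.7 + 1.0 × 410 × 560 / 1000 = 800.3 kN.
Design strength φR_n = 0.75 × 800.3 = 600 kN.

600 kN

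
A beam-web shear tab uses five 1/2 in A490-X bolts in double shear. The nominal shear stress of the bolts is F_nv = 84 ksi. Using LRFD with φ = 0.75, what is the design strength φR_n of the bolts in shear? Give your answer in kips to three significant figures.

124 kips

A_b = π × 0.5² / 4 = 0.1963 in².
R_n = F_nv · A_b · n · n_s = 84 × 0.1963 × 5 × 2 = 164.9 kips.
Design strength φR_n = 0.75 × 164.9 = 124 kips.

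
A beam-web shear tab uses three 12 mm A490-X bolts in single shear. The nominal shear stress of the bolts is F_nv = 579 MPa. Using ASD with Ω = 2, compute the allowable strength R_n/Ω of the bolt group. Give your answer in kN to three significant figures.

98.2 kN

A_b = π × 12² / 4 = 113.1 mm².
R_n = F_nv · A_b · n · n_s = 579 × 113.1 × 3 × 1 / 1000 = 196.5 kN.
Allowable strength R_n/Ω = 196.5 / 2 = 98.2 kN.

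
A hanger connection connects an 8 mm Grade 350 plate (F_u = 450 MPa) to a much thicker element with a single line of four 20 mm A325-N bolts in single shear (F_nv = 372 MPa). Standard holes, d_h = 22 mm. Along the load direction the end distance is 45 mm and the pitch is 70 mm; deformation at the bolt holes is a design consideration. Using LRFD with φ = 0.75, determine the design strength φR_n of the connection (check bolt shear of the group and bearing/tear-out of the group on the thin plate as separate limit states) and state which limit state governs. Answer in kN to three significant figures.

Bolt shear: A_b = π·20²/4 = 314.2 mm²; R_n = 372 × 314.2 × 4 × 1 / 1000 = 467.5 kN → 0.75 × 467.5 = 351 kN.
Bearing (1.2 l_c t F_u ≤ 2.4 d t F_u): upper limit = 2.4·20·8·450 / 1000 = 172.8 kN.
  Edge l_c = 45 − 22/2 = 34 → r_n = 146.9 kN; interior l_c = 70 − 22 = 48 → r_n = 172.8 kN.
  R_n,bearing = 1·146.9 + 3·172.8 = 665.3 kN → 0.75 × 665.3 = 499 kN.
Bolt shear governs: 351 kN.

351 kN (bolt shear governs)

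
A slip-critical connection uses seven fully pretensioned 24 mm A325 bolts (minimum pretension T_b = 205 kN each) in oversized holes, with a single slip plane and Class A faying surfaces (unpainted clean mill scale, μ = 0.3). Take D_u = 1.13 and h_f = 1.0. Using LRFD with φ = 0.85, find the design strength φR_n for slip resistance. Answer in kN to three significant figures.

413 kN

R_n = μ · D_u · h_f · T_b · n_s · n_b = 0.3 × 1.13 × 1.0 × 205 × 1 × 7 = 486.5 kN.
Design strength φR_n = 0.85 × 486.5 = 413 kN.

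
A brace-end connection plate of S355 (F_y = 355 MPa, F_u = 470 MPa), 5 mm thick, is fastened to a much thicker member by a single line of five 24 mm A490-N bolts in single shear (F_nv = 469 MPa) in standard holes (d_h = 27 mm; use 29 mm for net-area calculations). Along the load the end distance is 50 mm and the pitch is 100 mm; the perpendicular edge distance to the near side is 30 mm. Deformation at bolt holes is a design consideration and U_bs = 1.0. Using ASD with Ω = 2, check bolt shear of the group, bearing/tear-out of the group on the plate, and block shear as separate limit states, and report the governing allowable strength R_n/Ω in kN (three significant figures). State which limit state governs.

Bolt shear: A_b = π·24²/4 = 452.4 mm²; R_n = 469 × 452.4 × 5 × 1 / 1000 = 1061 kN → 1061 / 2 = 530 kN.
Bearing: edge l_c = 36.5, r_n = 102.9 kN; interior l_c = 73, r_n = 135.4 kN; R_n = 102.9 + 4·135.4 = 644.4 kN → 322 kN.
Block shear: A_gv = 2250, A_nv = 1598, A_nt = 77.5 mm²; R_n = min(0.6F_uA_nv, 0.6F_yA_gv) + U_bs·F_u·A_nt = 486.9 kN → 243 kN.
Block shear governs: 243 kN.

243 kN (block shear governs)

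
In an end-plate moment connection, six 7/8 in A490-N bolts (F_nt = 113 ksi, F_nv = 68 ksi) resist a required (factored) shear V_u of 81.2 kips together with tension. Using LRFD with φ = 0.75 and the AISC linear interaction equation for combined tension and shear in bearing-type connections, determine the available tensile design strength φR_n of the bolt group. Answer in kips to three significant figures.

A_b = π·0.875²/4 = 0.6013 in²; f_rv = 81.2 / (6 × 0.6013) = 22.51 ksi.
F'_nt = 1.3 F_nt − (F_nt / φF_nv) f_rv = 1.3·113 − (113/(0.75·68))·22.51 = 97.03 ksi, capped at F_nt → F'_nt = 97.03 ksi.
R_n = F'_nt · A_b · n = 97.03 × 0.6013 × 6 = 350.1 kips.
Design strength φR_n = 0.75 × 350.1 = 263 kips.

263 kips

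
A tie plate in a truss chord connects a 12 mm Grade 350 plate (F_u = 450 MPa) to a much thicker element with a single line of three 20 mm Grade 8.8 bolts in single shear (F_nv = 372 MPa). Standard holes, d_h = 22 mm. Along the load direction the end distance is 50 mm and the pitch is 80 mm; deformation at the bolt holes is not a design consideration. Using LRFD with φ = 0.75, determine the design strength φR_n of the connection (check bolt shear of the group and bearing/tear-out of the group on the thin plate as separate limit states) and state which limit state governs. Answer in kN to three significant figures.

263 kN (bolt shear governs)

Bolt shear: A_b = π·20²/4 = 314.2 mm²; R_n = 372 × 314.2 × 3 × 1 / 1000 = 350.6 kN → 0.75 × 350.6 = 263 kN.
Bearing (1.5 l_c t F_u ≤ 3.0 d t F_u): upper limit = 3.0·20·12·450 / 1000 = 324 kN.
  Edge l_c = 50 − 22/2 = 39 → r_n = 315.9 kN; interior l_c = 80 − 22 = 58 → r_n = 324 kN.
  R_n,bearing = 1·315.9 + 2·324 = 963.9 kN → 0.75 × 963.9 = 723 kN.
Bolt shear governs: 263 kN.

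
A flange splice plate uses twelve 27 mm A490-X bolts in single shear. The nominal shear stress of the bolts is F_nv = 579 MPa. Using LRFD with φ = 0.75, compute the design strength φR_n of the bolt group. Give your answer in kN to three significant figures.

A_b = π × 27² / 4 = 572.6 mm².
R_n = F_nv · A_b · n · n_s = 579 × 572.6 × 12 × 1 / 1000 = 3978 kN.
Design strength φR_n = 0.75 × 3978 = 2980 kN.

2980 kN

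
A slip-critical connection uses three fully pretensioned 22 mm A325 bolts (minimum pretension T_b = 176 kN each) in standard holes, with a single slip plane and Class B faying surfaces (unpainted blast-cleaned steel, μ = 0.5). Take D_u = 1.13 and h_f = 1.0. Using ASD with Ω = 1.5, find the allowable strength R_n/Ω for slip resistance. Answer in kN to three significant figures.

199 kN

R_n = μ · D_u · h_f · T_b · n_s · n_b = 0.5 × 1.13 × 1.0 × 176 × 1 × 3 = 298.3 kN.
Allowable strength R_n/Ω = 298.3 / 1.5 = 199 kN.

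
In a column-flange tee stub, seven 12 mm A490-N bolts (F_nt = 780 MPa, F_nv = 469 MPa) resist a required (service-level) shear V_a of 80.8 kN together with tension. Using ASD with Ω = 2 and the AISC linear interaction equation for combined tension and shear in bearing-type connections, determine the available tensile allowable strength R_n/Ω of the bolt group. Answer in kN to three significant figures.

A_b = π·12²/4 = 113.1 mm²; f_rv = 80.8 × 1000 / (7 × 113.1) = 102.1 MPa.
F'_nt = 1.3 F_nt − (Ω F_nt / F_nv) f_rv = 1.3·780 − (2·780/469)·102.1 = 674.5 MPa, capped at F_nt → F'_nt = 674.5 MPa.
R_n = F'_nt · A_b · n = 674.5 × 113.1 × 7 / 1000 = 534 kN.
Allowable strength R_n/Ω = 534 / 2 = 267 kN.

267 kN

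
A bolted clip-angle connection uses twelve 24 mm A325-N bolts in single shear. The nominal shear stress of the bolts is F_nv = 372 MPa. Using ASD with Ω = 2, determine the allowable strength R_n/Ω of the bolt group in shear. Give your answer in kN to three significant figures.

A_b = π × 24² / 4 = 452.4 mm².
R_n = F_nv · A_b · n · n_s = 372 × 452.4 × 12 × 1 / 1000 = 2019 kN.
Allowable strength R_n/Ω = 2019 / 2 = 1010 kN.

1010 kN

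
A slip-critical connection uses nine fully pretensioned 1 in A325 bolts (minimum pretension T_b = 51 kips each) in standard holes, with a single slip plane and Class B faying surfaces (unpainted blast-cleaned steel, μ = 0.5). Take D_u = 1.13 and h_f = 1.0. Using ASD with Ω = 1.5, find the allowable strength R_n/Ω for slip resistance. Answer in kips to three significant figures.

R_n = μ · D_u · h_f · T_b · n_s · n_b = 0.5 × 1.13 × 1.0 × 51 × 1 × 9 = 259.3 kips.
Allowable strength R_n/Ω = 259.3 / 1.5 = 173 kips.

173 kips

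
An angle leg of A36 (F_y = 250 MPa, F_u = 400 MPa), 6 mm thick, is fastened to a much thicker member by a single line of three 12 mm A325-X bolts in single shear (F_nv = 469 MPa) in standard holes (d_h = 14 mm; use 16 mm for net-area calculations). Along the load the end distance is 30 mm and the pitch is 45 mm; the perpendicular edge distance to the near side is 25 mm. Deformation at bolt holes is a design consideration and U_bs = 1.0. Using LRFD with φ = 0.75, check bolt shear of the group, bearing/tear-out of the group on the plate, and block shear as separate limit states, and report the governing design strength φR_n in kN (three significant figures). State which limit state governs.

Bolt shear: A_b = π·12²/4 = 113.1 mm²; R_n = 469 × 113.1 × 3 × 1 / 1000 = 159.1 kN → 0.75 × 159.1 = 119 kN.
Bearing: edge l_c = 23, r_n = 66.24 kN; interior l_c = 31, r_n = 69.12 kN; R_n = 66.24 + 2·69.12 = 204.5 kN → 153 kN.
Block shear: A_gv = 720, A_nv = 480, A_nt = 102 mm²; R_n = min(0.6F_uA_nv, 0.6F_yA_gv) + U_bs·F_u·A_nt = 148.8 kN → 112 kN.
Block shear governs: 112 kN.

112 kN (block shear governs)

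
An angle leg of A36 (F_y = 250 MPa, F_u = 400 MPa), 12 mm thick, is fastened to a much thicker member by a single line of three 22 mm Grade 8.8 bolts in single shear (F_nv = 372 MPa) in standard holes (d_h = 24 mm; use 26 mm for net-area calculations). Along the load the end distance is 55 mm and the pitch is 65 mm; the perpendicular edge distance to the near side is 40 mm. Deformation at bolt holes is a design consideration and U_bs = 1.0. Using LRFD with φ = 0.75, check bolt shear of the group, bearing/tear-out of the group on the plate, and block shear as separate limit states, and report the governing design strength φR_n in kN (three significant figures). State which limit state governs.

Bolt shear: A_b = π·22²/4 = 380.1 mm²; R_n = 372 × 380.1 × 3 × 1 / 1000 = 424.2 kN → 0.75 × 424.2 = 318 kN.
Bearing: edge l_c = 43, r_n = 247.7 kN; interior l_c = 41, r_n = 236.2 kN; R_n = 247.7 + 2·236.2 = 720 kN → 540 kN.
Block shear: A_gv = 2220, A_nv = 1440, A_nt = 324 mm²; R_n = min(0.6F_uA_nv, 0.6F_yA_gv) + U_bs·F_u·A_nt = 462.6 kN → 347 kN.
Bolt shear governs: 318 kN.

318 kN (bolt shear governs)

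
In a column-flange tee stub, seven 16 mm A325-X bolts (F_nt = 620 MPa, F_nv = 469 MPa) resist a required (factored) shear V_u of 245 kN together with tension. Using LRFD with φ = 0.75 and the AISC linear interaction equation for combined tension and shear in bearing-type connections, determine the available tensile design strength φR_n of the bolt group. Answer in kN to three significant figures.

527 kN

A_b = π·16²/4 = 201.1 mm²; f_rv = 245 × 1000 / (7 × 201.1) = 174.1 MPa.
F'_nt = 1.3 F_nt − (F_nt / φF_nv) f_rv = 1.3·620 − (620/(0.75·469))·174.1 = 499.2 MPa, capped at F_nt → F'_nt = 499.2 MPa.
R_n = F'_nt · A_b · n = 499.2 × 201.1 × 7 / 1000 = 702.6 kN.
Design strength φR_n = 0.75 × 702.6 = 527 kN.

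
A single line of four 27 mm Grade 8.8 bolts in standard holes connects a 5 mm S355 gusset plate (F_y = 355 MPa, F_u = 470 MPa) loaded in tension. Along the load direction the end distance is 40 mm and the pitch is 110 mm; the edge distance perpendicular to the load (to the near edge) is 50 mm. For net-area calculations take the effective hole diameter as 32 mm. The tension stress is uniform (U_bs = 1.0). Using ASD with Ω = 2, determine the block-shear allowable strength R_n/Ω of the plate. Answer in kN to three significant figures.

Shear plane L_v = 40 + 3·110 = 370 mm; A_gv = 370 × 5 = 1850 mm².
A_nv = (370 − 3.5·32) × 5 = 1290 mm².
A_nt = (50 − 0.5·32) × 5 = 170 mm².
0.6 F_u A_nv = 363.8 kN; 0.6 F_y A_gv = 394.1 kN → shear rupture governs the shear term.
R_n = 363.8 + 1.0 × 470 × 170 / 1000 = 443.7 kN.
Allowable strength R_n/Ω = 443.7 / 2 = 222 kN.

222 kN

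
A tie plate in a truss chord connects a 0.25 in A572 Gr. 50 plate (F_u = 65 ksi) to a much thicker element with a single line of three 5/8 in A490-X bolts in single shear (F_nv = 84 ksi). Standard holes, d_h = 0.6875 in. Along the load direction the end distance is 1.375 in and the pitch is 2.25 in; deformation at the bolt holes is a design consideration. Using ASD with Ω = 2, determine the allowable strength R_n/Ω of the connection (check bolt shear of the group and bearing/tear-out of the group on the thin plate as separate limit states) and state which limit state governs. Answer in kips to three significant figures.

Bolt shear: A_b = π·0.625²/4 = 0.3068 in²; R_n = 84 × 0.3068 × 3 × 1 = 77.31 kips → 77.31 / 2 = 38.7 kips.
Bearing (1.2 l_c t F_u ≤ 2.4 d t F_u): upper limit = 2.4·0.625·0.25·65 = 24.38 kips.
  Edge l_c = 1.375 − 0.6875/2 = 1.031 → r_n = 20.11 kips; interior l_c = 2.25 − 0.6875 = 1.562 → r_n = 24.38 kips.
  R_n,bearing = 1·20.11 + 2·24.38 = 68.86 kips → 68.86 / 2 = 34.4 kips.
Bearing governs: 34.4 kips.

34.4 kips (bearing governs)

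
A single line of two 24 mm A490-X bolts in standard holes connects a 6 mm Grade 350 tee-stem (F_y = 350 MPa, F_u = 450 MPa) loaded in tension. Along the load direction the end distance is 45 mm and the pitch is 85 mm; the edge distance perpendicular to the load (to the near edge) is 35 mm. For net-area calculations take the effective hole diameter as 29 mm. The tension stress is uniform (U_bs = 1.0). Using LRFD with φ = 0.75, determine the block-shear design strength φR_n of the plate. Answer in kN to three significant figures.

147 kN

Shear plane L_v = 45 + 1·85 = 130 mm; A_gv = 130 × 6 = 780 mm².
A_nv = (130 − 1.5·29) × 6 = 519 mm².
A_nt = (35 − 0.5·29) × 6 = 123 mm².
0.6 F_u A_nv = 140.1 kN; 0.6 F_y A_gv = 163.8 kN → shear rupture governs the shear term.
R_n = 140.1 + 1.0 × 450 × 123 / 1000 = 195.5 kN.
Design strength φR_n = 0.75 × 195.5 = 147 kN.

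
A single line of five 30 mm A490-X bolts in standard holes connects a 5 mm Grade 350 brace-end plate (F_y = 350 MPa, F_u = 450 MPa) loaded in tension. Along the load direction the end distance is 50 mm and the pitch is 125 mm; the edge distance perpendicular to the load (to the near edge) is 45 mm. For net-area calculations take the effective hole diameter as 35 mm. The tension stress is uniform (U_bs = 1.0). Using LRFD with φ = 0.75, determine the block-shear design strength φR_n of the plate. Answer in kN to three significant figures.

444 kN

Shear plane L_v = 50 + 4·125 = 550 mm; A_gv = 550 × 5 = 2750 mm².
A_nv = (550 − 4.5·35) × 5 = 1962 mm².
A_nt = (45 − 0.5·35) × 5 = 137.5 mm².
0.6 F_u A_nv = 529.9 kN; 0.6 F_y A_gv = 577.5 kN → shear rupture governs the shear term.
R_n = 529.9 + 1.0 × 450 × 137.5 / 1000 = 591.8 kN.
Design strength φR_n = 0.75 × 591.8 = 444 kN.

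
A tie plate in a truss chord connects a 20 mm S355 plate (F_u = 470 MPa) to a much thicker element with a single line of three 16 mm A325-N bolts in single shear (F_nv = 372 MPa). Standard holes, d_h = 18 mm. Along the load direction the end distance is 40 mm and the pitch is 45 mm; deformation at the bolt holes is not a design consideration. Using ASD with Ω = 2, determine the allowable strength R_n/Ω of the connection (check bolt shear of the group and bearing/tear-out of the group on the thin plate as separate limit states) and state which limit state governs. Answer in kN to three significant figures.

Bolt shear: A_b = π·16²/4 = 201.1 mm²; R_n = 372 × 201.1 × 3 × 1 / 1000 = 224.4 kN → 224.4 / 2 = 112 kN.
Bearing (1.5 l_c t F_u ≤ 3.0 d t F_u): upper limit = 3.0·16·20·470 / 1000 = 451.2 kN.
  Edge l_c = 40 − 18/2 = 31 → r_n = 437.1 kN; interior l_c = 45 − 18 = 27 → r_n = 380.7 kN.
  R_n,bearing = 1·437.1 + 2·380.7 = 1198 kN → 1198 / 2 = 599 kN.
Bolt shear governs: 112 kN.

112 kN (bolt shear governs)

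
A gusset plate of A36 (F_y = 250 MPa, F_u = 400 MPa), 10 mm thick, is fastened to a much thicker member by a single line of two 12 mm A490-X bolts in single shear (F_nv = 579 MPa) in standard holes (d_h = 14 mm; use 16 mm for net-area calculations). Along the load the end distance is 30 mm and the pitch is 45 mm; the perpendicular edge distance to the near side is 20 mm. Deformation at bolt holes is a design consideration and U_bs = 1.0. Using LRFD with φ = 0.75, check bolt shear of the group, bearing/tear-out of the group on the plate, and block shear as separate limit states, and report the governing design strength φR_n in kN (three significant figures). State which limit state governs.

Bolt shear: A_b = π·12²/4 = 113.1 mm²; R_n = 579 × 113.1 × 2 × 1 / 1000 = 131 kN → 0.75 × 131 = 98.2 kN.
Bearing: edge l_c = 23, r_n = 110.4 kN; interior l_c = 31, r_n = 115.2 kN; R_n = 110.4 + 1·115.2 = 225.6 kN → 169 kN.
Block shear: A_gv = 750, A_nv = 510, A_nt = 120 mm²; R_n = min(0.6F_uA_nv, 0.6F_yA_gv) + U_bs·F_u·A_nt = 160.5 kN → 120 kN.
Bolt shear governs: 98.2 kN.

98.2 kN (bolt shear governs)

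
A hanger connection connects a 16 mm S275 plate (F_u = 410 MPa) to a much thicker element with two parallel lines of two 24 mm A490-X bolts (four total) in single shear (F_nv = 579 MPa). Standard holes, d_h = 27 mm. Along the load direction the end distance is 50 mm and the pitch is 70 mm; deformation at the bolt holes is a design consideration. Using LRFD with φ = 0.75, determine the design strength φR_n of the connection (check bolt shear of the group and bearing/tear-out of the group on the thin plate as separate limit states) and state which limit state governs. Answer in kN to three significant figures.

786 kN (bolt shear governs)

Bolt shear: A_b = π·24²/4 = 452.4 mm²; R_n = 579 × 452.4 × 4 × 1 / 1000 = 1048 kN → 0.75 × 1048 = 786 kN.
Bearing (1.2 l_c t F_u ≤ 2.4 d t F_u): upper limit = 2.4·24·16·410 / 1000 = 377.9 kN.
  Edge l_c = 50 − 27/2 = 36.5 → r_n = 287.3 kN; interior l_c = 70 − 27 = 43 → r_n = 338.5 kN.
  R_n,bearing = 2·287.3 + 2·338.5 = 1252 kN → 0.75 × 1252 = 939 kN.
Bolt shear governs: 786 kN.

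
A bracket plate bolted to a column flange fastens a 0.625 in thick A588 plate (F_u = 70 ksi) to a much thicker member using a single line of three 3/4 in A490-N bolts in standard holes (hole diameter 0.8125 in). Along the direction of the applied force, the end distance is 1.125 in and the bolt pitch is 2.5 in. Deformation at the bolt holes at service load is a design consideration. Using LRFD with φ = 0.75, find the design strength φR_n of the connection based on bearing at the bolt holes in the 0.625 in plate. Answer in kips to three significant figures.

Per bolt r_n = 1.2 l_c t F_u ≤ 2.4 d t F_u; upper limit = 2.4 × 0.75 × 0.625 × 70 = 78.75 kips.
Edge bolt: l_c = 1.125 − 0.8125/2 = 0.7188 in → 1.2 × 0.7188 × 0.625 × 70 = 37.73 → r_n = 37.73 kips.
Interior bolts: l_c = 2.5 − 0.8125 = 1.688 in → 1.2 × 1.688 × 0.625 × 70 = 88.59 → r_n = 78.75 kips.
R_n = 1 × 37.73 + 2 × 78.75 = 195.2 kips.
Design strength φR_n = 0.75 × 195.2 = 146 kips.

146 kips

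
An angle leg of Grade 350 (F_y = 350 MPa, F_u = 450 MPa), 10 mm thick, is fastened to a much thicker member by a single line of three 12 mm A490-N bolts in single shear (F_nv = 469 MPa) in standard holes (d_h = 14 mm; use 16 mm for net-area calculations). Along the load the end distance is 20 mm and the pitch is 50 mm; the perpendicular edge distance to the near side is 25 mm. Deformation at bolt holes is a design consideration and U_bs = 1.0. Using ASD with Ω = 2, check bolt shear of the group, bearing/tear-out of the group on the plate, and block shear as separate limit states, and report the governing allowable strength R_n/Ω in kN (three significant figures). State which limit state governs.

79.6 kN (bolt shear governs)

Bolt shear: A_b = π·12²/4 = 113.1 mm²; R_n = 469 × 113.1 × 3 × 1 / 1000 = 159.1 kN → 159.1 / 2 = 79.6 kN.
Bearing: edge l_c = 13, r_n = 70.2 kN; interior l_c = 36, r_n = 129.6 kN; R_n = 70.2 + 2·129.6 = 329.4 kN → 165 kN.
Block shear: A_gv = 1200, A_nv = 800, A_nt = 170 mm²; R_n = min(0.6F_uA_nv, 0.6F_yA_gv) + U_bs·F_u·A_nt = 292.5 kN → 146 kN.
Bolt shear governs: 79.6 kN.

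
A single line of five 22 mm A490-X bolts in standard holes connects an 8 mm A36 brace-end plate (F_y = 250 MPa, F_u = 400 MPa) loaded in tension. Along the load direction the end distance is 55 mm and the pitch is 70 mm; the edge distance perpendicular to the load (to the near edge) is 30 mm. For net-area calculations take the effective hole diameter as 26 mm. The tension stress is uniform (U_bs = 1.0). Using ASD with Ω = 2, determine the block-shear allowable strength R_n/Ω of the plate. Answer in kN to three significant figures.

228 kN

Shear plane L_v = 55 + 4·70 = 335 mm; A_gv = 335 × 8 = 2680 mm².
A_nv = (335 − 4.5·26) × 8 = 1744 mm².
A_nt = (30 − 0.5·26) × 8 = 136 mm².
0.6 F_u A_nv = 418.6 kN; 0.6 F_y A_gv = 402 kN → shear yielding governs the shear term.
R_n = 402 + 1.0 × 400 × 136 / 1000 = 456.4 kN.
Allowable strength R_n/Ω = 456.4 / 2 = 228 kN.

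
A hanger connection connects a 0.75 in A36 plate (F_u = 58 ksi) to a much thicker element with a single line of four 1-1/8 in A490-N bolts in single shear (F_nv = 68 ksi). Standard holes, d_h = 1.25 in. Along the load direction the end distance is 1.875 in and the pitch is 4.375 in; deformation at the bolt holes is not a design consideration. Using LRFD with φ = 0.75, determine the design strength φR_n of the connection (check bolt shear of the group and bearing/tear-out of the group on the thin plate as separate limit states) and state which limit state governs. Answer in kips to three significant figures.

203 kips (bolt shear governs)

Bolt shear: A_b = π·1.125²/4 = 0.994 in²; R_n = 68 × 0.994 × 4 × 1 = 270.4 kips → 0.75 × 270.4 = 203 kips.
Bearing (1.5 l_c t F_u ≤ 3.0 d t F_u): upper limit = 3.0·1.125·0.75·58 = 146.8 kips.
  Edge l_c = 1.875 − 1.25/2 = 1.25 → r_n = 81.56 kips; interior l_c = 4.375 − 1.25 = 3.125 → r_n = 146.8 kips.
  R_n,bearing = 1·81.56 + 3·146.8 = 522 kips → 0.75 × 522 = 392 kips.
Bolt shear governs: 203 kips.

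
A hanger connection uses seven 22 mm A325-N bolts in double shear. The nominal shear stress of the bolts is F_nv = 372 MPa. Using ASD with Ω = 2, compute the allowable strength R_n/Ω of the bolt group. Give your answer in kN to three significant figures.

A_b = π × 22² / 4 = 380.1 mm².
R_n = F_nv · A_b · n · n_s = 372 × 380.1 × 7 × 2 / 1000 = 1980 kN.
Allowable strength R_n/Ω = 1980 / 2 = 990 kN.

990 kN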